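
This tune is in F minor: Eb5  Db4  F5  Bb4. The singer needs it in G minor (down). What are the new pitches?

From F down to G is a minor seventh; apply that to each pitch.
Eb5 gives F4
Db4 gives Eb3
F5 gives G4
Bb4 gives C4

F4 Eb3 G4 C4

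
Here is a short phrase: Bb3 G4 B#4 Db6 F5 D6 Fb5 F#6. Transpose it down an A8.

Bbb2 Gb3 B3 Dbb5 Fb4 Db5 Fbb4 F5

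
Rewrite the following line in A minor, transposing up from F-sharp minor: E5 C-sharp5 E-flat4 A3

F-sharp minor to A minor up is a minor third, so every note moves up by that interval.
E5 becomes G5
C#5 becomes E5
Eb4 becomes Gb4
A3 becomes C4

G5 E5 Gb4 C4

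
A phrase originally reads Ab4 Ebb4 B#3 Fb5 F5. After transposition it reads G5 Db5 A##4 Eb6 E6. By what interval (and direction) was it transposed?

From Ab4 to G5 is 7 letter names — a seventh of some quality.
Ab4 to G5 is 11 semitones, which makes it a major seventh; the second version is higher, so the direction is up.
Checking another pair — F5 → E6 — gives the same interval.

up a major seventh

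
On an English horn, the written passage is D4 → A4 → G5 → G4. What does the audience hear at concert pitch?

G3 D4 C5 C4

Written C4 on the English horn sounds as F3, a perfect fifth lower; apply that shift to every note.
D4 -> G3
A4 -> D4
G5 -> C5
G4 -> C4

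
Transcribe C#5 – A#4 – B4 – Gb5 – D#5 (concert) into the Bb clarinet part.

D#5 B#4 C#5 Ab5 E#5

Written C4 sounds as Bb3 on the Bb clarinet, so concert pitches are written a major second up.
C#5 gives D#5
A#4 gives B#4
B4 gives C#5
Gb5 gives Ab5
D#5 gives E#5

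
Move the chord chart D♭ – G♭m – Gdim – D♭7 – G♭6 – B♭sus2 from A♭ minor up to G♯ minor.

A♭ minor up to G♯ minor is an augmented seventh; each chord root moves by that interval while the quality stays the same.
D♭: root D♭ up an augmented seventh → C#, giving C#.
G♭m: root G♭ up an augmented seventh → F#, giving F#m.
Gdim: root G up an augmented seventh → F##, giving F##dim.
D♭7: root D♭ up an augmented seventh → C#, giving C#7.
G♭6: root G♭ up an augmented seventh → F#, giving F#6.
B♭sus2: root B♭ up an augmented seventh → A#, giving A#sus2.

C# F#m F##dim C#7 F#6 A#sus2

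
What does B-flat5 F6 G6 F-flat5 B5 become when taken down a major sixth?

Db5 Ab5 Bb5 Abb4 D5

Bb5 down a major sixth is Db5.
F6: a sixth down reaches A, and 9 semitones makes it Ab5.
A major sixth down from G6 gives Bb5.
Fb5 down a major sixth is Abb4.
B5 down a major sixth is D5.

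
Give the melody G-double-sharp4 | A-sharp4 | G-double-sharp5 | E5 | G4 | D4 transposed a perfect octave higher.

G##5 A#5 G##6 E6 G5 D5

G##4 becomes G##5
A#4 becomes A#5
G##5 becomes G##6
E5 becomes E6
G4 becomes G5
D4 becomes D5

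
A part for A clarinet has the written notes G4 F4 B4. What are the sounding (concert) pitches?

E4 D4 G#4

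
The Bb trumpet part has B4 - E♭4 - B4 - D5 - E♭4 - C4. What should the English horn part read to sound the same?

E5 Ab4 E5 G5 Ab4 F4

First find concert pitch: the Bb trumpet sounds a major second below written, so B4 E♭4 B4 D5 E♭4 C4 sounds A4 Db4 A4 C5 Db4 Bb3.
Then write for English horn: it sounds a perfect fifth below written, so the part must be a perfect fifth above concert.
A4 → E5
Db4 → Ab4
A4 → E5
C5 → G5
Db4 → Ab4
Bb3 → F4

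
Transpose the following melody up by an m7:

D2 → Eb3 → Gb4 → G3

C3 Db4 Fb5 F4

D2 up a minor seventh is C3.
Eb3: a seventh up reaches D, and 10 semitones makes it Db4.
A minor seventh up from Gb4 gives Fb5.
G3: a seventh up reaches F, and 10 semitones makes it F4.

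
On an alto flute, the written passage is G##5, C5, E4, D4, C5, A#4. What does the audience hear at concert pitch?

The alto flute sounds a perfect fourth below written, so transpose each written note down a perfect fourth.
G##5 to D##5
C5 to G4
E4 to B3
D4 to A3
C5 to G4
A#4 to E#4

D##5 G4 B3 A3 G4 E#4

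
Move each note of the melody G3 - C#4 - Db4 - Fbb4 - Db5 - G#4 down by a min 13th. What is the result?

B1 E#2 F2 Abb2 F3 B#2

G3 → B1
C#4 → E#2
Db4 → F2
Fbb4 → Abb2
Db5 → F3
G#4 → B#2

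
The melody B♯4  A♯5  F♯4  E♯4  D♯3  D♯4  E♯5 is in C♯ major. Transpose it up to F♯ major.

E#5 D#6 B4 A#4 G#3 G#4 A#5

C♯ major to F♯ major up is a perfect fourth, so every note moves up by that interval.
B#4 gives E#5
A#5 gives D#6
F#4 gives B4
E#4 gives A#4
D#3 gives G#3
D#4 gives G#4
E#5 gives A#5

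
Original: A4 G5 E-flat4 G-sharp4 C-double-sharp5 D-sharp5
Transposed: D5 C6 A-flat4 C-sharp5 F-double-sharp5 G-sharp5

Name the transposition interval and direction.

up a perfect fourth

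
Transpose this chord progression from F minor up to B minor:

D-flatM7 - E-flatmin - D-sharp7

GM7 Amin G##7

F minor up to B minor is an augmented fourth; each chord root moves by that interval while the quality stays the same.
D-flatM7: root D-flat up an augmented fourth → G, giving GM7.
E-flatmin: root E-flat up an augmented fourth → A, giving Amin.
D-sharp7: root D-sharp up an augmented fourth → G##, giving G##7.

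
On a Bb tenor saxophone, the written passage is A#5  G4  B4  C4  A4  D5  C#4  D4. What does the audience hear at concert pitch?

G#4 F3 A3 Bb2 G3 C4 B2 C3

The Bb tenor saxophone sounds a major ninth below written, so transpose each written note down a major ninth.
A#5 -> G#4
G4 -> F3
B4 -> A3
C4 -> Bb2
A4 -> G3
D5 -> C4
C#4 -> B2
D4 -> C3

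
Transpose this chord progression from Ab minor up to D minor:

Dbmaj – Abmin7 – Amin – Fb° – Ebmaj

Gmaj Dmin7 D#min Bb° Amaj

Ab minor up to D minor is an augmented fourth; each chord root moves by that interval while the quality stays the same.
Dbmaj: root Db up an augmented fourth → G, giving Gmaj.
Abmin7: root Ab up an augmented fourth → D, giving Dmin7.
Amin: root A up an augmented fourth → D#, giving D#min.
Fb°: root Fb up an augmented fourth → Bb, giving Bb°.
Ebmaj: root Eb up an augmented fourth → A, giving Amaj.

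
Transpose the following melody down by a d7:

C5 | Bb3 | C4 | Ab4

D#4 C#3 D#3 B3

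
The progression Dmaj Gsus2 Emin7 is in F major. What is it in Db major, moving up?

Bbmaj Ebsus2 Cmin7

F major up to Db major is a minor sixth; each chord root moves by that interval while the quality stays the same.
Dmaj: root D up a minor sixth → Bb, giving Bbmaj.
Gsus2: root G up a minor sixth → Eb, giving Ebsus2.
Emin7: root E up a minor sixth → C, giving Cmin7.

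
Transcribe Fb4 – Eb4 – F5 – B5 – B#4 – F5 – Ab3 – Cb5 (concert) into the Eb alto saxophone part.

Db5 C5 D6 G#6 G##5 D6 F4 Ab5

Written C4 sounds as Eb3 on the Eb alto saxophone, so concert pitches are written a major sixth up.
Fb4 → Db5
Eb4 → C5
F5 → D6
B5 → G#6
B#4 → G##5
F5 → D6
Ab3 → F4
Cb5 → Ab5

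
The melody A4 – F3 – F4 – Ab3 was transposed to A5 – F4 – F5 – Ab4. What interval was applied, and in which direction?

up a perfect octave

Take the first pair: A4 → A5. A to A spans 8 letter names, so the interval is some kind of octave.
A4 to A5 is 12 semitones, which makes it a perfect octave; the second version is higher, so the direction is up.
Checking another pair — Ab3 → Ab4 — gives the same interval.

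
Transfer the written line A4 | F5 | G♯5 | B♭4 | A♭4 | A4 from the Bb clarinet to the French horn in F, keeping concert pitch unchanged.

D5 Bb5 C#6 Eb5 Db5 D5

First find concert pitch: the Bb clarinet sounds a major second below written, so A4 F5 G♯5 B♭4 A♭4 A4 sounds G4 Eb5 F#5 Ab4 Gb4 G4.
Then write for French horn in F: it sounds a perfect fifth below written, so the part must be a perfect fifth above concert.
G4 → D5
Eb5 → Bb5
F#5 → C#6
Ab4 → Eb5
Gb4 → Db5
G4 → D5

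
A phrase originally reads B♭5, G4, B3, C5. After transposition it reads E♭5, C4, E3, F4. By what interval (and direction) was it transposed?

down a perfect fifth

From Bb5 to Eb5 is 5 letter names — a fifth of some quality.
Eb5 to Bb5 is 7 semitones, which makes it a perfect fifth; the second version is lower, so the direction is down.
Checking another pair — C5 → F4 — gives the same interval.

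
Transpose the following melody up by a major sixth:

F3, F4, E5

F3 up a major sixth is D4.
F4: a sixth up reaches D, and 9 semitones makes it D5.
E5 up a major sixth is C#6.

D4 D5 C#6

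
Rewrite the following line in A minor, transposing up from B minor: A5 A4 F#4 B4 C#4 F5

B minor to A minor up is a minor seventh, so every note moves up by that interval.
A5 -> G6
A4 -> G5
F#4 -> E5
B4 -> A5
C#4 -> B4
F5 -> Eb6

G6 G5 E5 A5 B4 Eb6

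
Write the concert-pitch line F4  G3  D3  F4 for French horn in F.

The French horn in F sounds a perfect fifth below written, so the written part must be a perfect fifth above concert — transpose each note up.
F4 gives C5
G3 gives D4
D3 gives A3
F4 gives C5

C5 D4 A3 C5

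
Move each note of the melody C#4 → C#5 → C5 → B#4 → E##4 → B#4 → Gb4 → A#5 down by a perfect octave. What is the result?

C#3 C#4 C4 B#3 E##3 B#3 Gb3 A#4

C#4 -> C#3
C#5 -> C#4
C5 -> C4
B#4 -> B#3
E##4 -> E##3
B#4 -> B#3
Gb4 -> Gb3
A#5 -> A#4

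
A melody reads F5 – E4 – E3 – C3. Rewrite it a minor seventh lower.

G4 F#3 F#2 D2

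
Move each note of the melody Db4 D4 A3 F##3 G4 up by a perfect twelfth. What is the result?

Db4 up a perfect twelfth is Ab5.
A perfect twelfth up from D4 gives A5.
A3 up a perfect twelfth is E5.
F##3 up a perfect twelfth is C##5.
G4: a twelfth up reaches D, and 19 semitones makes it D6.

Ab5 A5 E5 C##5 D6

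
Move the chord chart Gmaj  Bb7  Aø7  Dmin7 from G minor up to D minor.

Dmaj F7 Eø7 Amin7

G minor up to D minor is a perfect fifth; each chord root moves by that interval while the quality stays the same.
Gmaj: root G up a perfect fifth → D, giving Dmaj.
Bb7: root Bb up a perfect fifth → F, giving F7.
Aø7: root A up a perfect fifth → E, giving Eø7.
Dmin7: root D up a perfect fifth → A, giving Amin7.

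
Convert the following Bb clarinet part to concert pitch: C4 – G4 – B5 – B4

Bb3 F4 A5 A4

Written C4 on the Bb clarinet sounds as Bb3, a major second lower; apply that shift to every note.
C4 → Bb3
G4 → F4
B5 → A5
B4 → A4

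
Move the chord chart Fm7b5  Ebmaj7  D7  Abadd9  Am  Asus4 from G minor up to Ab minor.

G minor up to Ab minor is a minor second; each chord root moves by that interval while the quality stays the same.
Fm7b5: root F up a minor second → Gb, giving Gbm7b5.
Ebmaj7: root Eb up a minor second → Fb, giving Fbmaj7.
D7: root D up a minor second → Eb, giving Eb7.
Abadd9: root Ab up a minor second → Bbb, giving Bbbadd9.
Am: root A up a minor second → Bb, giving Bbm.
Asus4: root A up a minor second → Bb, giving Bbsus4.

Gbm7b5 Fbmaj7 Eb7 Bbbadd9 Bbm Bbsus4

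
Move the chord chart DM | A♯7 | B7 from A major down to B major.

EM B#7 C#7

A major down to B major is a minor seventh; each chord root moves by that interval while the quality stays the same.
DM: root D down a minor seventh → E, giving EM.
A♯7: root A♯ down a minor seventh → B#, giving B#7.
B7: root B down a minor seventh → C#, giving C#7.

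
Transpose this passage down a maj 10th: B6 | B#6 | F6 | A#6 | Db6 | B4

G5 G#5 Db5 F#5 Bbb4 G3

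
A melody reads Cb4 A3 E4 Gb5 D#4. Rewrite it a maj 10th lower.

Abb2 F2 C3 Ebb4 B2

Cb4 → Abb2
A3 → F2
E4 → C3
Gb5 → Ebb4
D#4 → B2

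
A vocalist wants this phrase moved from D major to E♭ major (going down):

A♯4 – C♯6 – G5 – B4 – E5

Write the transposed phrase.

B3 D5 Ab4 C4 F4

From D down to E♭ is a major seventh; apply that to each pitch.
A#4 -> B3
C#6 -> D5
G5 -> Ab4
B4 -> C4
E5 -> F4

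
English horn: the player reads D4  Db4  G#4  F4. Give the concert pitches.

The English horn sounds a perfect fifth below written, so transpose each written note down a perfect fifth.
D4 to G3
Db4 to Gb3
G#4 to C#4
F4 to Bb3

G3 Gb3 C#4 Bb3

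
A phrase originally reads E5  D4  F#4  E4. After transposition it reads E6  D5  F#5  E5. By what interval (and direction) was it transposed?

up a perfect octave

Take the first pair: E5 → E6. E to E spans 8 letter names, so the interval is some kind of octave.
E5 to E6 is 12 semitones, which makes it a perfect octave; the second version is higher, so the direction is up.
Checking another pair — E4 → E5 — gives the same interval.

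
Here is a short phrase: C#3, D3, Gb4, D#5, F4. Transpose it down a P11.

C#3 becomes G#1
D3 becomes A1
Gb4 becomes Db3
D#5 becomes A#3
F4 becomes C3

G#1 A1 Db3 A#3 C3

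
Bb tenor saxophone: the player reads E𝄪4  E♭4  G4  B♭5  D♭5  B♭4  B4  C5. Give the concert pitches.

D##3 Db3 F3 Ab4 Cb4 Ab3 A3 Bb3

The Bb tenor saxophone sounds a major ninth below written, so transpose each written note down a major ninth.
E##4 to D##3
Eb4 to Db3
G4 to F3
Bb5 to Ab4
Db5 to Cb4
Bb4 to Ab3
B4 to A3
C5 to Bb3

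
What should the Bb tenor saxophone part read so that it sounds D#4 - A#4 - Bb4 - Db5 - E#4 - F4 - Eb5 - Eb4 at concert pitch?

E#5 B#5 C6 Eb6 F##5 G5 F6 F5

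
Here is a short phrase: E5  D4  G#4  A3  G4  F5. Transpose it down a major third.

E5 -> C5
D4 -> Bb3
G#4 -> E4
A3 -> F3
G4 -> Eb4
F5 -> Db5

C5 Bb3 E4 F3 Eb4 Db5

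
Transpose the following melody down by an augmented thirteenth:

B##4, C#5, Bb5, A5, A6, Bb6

D#3 Eb3 Dbb4 Cb4 Cb5 Dbb5

B##4 -> D#3
C#5 -> Eb3
Bb5 -> Dbb4
A5 -> Cb4
A6 -> Cb5
Bb6 -> Dbb5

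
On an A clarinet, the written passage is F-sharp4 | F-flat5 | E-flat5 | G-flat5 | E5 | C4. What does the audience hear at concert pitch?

D#4 Db5 C5 Eb5 C#5 A3

Written C4 on the A clarinet sounds as A3, a minor third lower; apply that shift to every note.
F#4 -> D#4
Fb5 -> Db5
Eb5 -> C5
Gb5 -> Eb5
E5 -> C#5
C4 -> A3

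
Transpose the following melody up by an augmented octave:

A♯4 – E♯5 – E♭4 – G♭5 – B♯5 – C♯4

A##5 E##6 E5 G6 B##6 C##5

A#4 -> A##5
E#5 -> E##6
Eb4 -> E5
Gb5 -> G6
B#5 -> B##6
C#4 -> C##5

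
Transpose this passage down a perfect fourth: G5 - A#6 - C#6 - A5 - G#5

G5 down a perfect fourth is D5.
A perfect fourth down from A#6 gives E#6.
C#6 down a perfect fourth is G#5.
A5 down a perfect fourth is E5.
A perfect fourth down from G#5 gives D#5.

D5 E#6 G#5 E5 D#5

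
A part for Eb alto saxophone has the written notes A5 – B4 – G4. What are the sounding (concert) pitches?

Written C4 on the Eb alto saxophone sounds as Eb3, a major sixth lower; apply that shift to every note.
A5 -> C5
B4 -> D4
G4 -> Bb3

C5 D4 Bb3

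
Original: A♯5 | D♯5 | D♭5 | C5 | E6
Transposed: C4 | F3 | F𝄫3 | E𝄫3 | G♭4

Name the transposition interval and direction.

From A#5 to C4 is 13 letter names — a thirteenth of some quality.
C4 to A#5 is 22 semitones, which makes it an augmented thirteenth; the second version is lower, so the direction is down.
Checking another pair — E6 → Gb4 — gives the same interval.

down an augmented thirteenth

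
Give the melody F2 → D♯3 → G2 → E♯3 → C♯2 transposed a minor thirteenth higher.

Db4 B4 Eb4 C#5 A3

A minor thirteenth up from F2 gives Db4.
D#3 up a minor thirteenth is B4.
A minor thirteenth up from G2 gives Eb4.
E#3: a thirteenth up reaches C, and 20 semitones makes it C#5.
A minor thirteenth up from C#2 gives A3.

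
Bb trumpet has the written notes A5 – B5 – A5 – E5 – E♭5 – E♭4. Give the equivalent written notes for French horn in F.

D6 E6 D6 A5 Ab5 Ab4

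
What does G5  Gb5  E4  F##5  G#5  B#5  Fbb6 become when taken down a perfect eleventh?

D4 Db4 B2 C##4 D#4 F##4 Cbb5

G5 down a perfect eleventh is D4.
A perfect eleventh down from Gb5 gives Db4.
E4 down a perfect eleventh is B2.
F##5 down a perfect eleventh is C##4.
G#5 down a perfect eleventh is D#4.
B#5: an eleventh down reaches F, and 17 semitones makes it F##4.
A perfect eleventh down from Fbb6 gives Cbb5.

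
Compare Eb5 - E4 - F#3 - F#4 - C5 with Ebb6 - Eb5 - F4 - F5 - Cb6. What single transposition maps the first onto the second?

up a diminished octave

Take the first pair: Eb5 → Ebb6. E to E spans 8 letter names, so the interval is some kind of octave.
Eb5 to Ebb6 is 11 semitones, which makes it a diminished octave; the second version is higher, so the direction is up.
Checking another pair — C5 → Cb6 — gives the same interval.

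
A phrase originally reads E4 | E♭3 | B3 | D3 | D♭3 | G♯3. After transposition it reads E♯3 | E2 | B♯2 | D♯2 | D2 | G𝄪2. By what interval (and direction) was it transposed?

From E4 to E#3 is 8 letter names — an octave of some quality.
E#3 to E4 is 11 semitones, which makes it a diminished octave; the second version is lower, so the direction is down.
Checking another pair — G#3 → G##2 — gives the same interval.

down a diminished octave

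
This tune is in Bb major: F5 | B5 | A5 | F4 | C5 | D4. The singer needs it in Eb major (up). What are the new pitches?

Bb5 E6 D6 Bb4 F5 G4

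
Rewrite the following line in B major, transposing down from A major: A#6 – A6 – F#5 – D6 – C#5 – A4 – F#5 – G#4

From A down to B is a minor seventh; apply that to each pitch.
A#6 → B#5
A6 → B5
F#5 → G#4
D6 → E5
C#5 → D#4
A4 → B3
F#5 → G#4
G#4 → A#3

B#5 B5 G#4 E5 D#4 B3 G#4 A#3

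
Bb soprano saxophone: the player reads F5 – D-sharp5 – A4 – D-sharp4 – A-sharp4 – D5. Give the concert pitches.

Eb5 C#5 G4 C#4 G#4 C5

The Bb soprano saxophone sounds a major second below written, so transpose each written note down a major second.
F5 -> Eb5
D#5 -> C#5
A4 -> G4
D#4 -> C#4
A#4 -> G#4
D5 -> C5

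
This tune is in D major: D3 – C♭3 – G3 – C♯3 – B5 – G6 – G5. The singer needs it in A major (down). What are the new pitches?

A2 Gb2 D3 G#2 F#5 D6 D5

From D down to A is a perfect fourth; apply that to each pitch.
D3 becomes A2
Cb3 becomes Gb2
G3 becomes D3
C#3 becomes G#2
B5 becomes F#5
G6 becomes D6
G5 becomes D5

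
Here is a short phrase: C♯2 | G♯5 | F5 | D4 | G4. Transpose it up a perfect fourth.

C#2 -> F#2
G#5 -> C#6
F5 -> Bb5
D4 -> G4
G4 -> C5

F#2 C#6 Bb5 G4 C5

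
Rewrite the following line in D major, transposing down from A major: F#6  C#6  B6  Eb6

B5 F#5 E6 Ab5

From A down to D is a perfect fifth; apply that to each pitch.
F#6 gives B5
C#6 gives F#5
B6 gives E6
Eb6 gives Ab5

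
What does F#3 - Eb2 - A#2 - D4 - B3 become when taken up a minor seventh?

F#3: a seventh up reaches E, and 10 semitones makes it E4.
Eb2: a seventh up reaches D, and 10 semitones makes it Db3.
A minor seventh up from A#2 gives G#3.
D4 up a minor seventh is C5.
B3 up a minor seventh is A4.

E4 Db3 G#3 C5 A4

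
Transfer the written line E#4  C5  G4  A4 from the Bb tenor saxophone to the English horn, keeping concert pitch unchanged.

A#3 F4 C4 D4

First find concert pitch: the Bb tenor saxophone sounds a major ninth below written, so E#4 C5 G4 A4 sounds D#3 Bb3 F3 G3.
Then write for English horn: it sounds a perfect fifth below written, so the part must be a perfect fifth above concert.
D#3 → A#3
Bb3 → F4
F3 → C4
G3 → D4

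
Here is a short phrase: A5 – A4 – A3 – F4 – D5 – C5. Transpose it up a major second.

A5: a second up reaches B, and 2 semitones makes it B5.
A major second up from A4 gives B4.
A3: a second up reaches B, and 2 semitones makes it B3.
F4: a second up reaches G, and 2 semitones makes it G4.
A major second up from D5 gives E5.
C5: a second up reaches D, and 2 semitones makes it D5.

B5 B4 B3 G4 E5 D5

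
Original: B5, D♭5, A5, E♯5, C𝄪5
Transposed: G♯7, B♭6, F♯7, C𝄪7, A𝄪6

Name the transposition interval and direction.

From B5 to G#7 is 13 letter names — a thirteenth of some quality.
B5 to G#7 is 21 semitones, which makes it a major thirteenth; the second version is higher, so the direction is up.
Checking another pair — C##5 → A##6 — gives the same interval.

up a major thirteenth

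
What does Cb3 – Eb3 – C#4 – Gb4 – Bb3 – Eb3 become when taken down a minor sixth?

Cb3 down a minor sixth is Eb2.
Eb3 down a minor sixth is G2.
A minor sixth down from C#4 gives E#3.
Gb4 down a minor sixth is Bb3.
Bb3 down a minor sixth is D3.
Eb3 down a minor sixth is G2.

Eb2 G2 E#3 Bb3 D3 G2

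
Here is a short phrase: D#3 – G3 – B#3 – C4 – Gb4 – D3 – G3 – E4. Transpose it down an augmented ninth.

An augmented ninth down from D#3 gives C2.
G3: a ninth down reaches F, and 15 semitones makes it Fb2.
B#3: a ninth down reaches A, and 15 semitones makes it A2.
C4: a ninth down reaches B, and 15 semitones makes it Bbb2.
An augmented ninth down from Gb4 gives Fbb3.
An augmented ninth down from D3 gives Cb2.
G3: a ninth down reaches F, and 15 semitones makes it Fb2.
E4: a ninth down reaches D, and 15 semitones makes it Db3.

C2 Fb2 A2 Bbb2 Fbb3 Cb2 Fb2 Db3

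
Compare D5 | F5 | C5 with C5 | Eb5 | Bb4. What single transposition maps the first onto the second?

From D5 to C5 is 2 letter names — a second of some quality.
C5 to D5 is 2 semitones, which makes it a major second; the second version is lower, so the direction is down.
Checking another pair — C5 → Bb4 — gives the same interval.

down a major second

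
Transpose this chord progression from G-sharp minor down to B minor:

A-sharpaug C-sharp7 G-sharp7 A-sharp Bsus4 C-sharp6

C#aug E7 B7 C# Dsus4 E6

G-sharp minor down to B minor is a major sixth; each chord root moves by that interval while the quality stays the same.
A-sharpaug: root A-sharp down a major sixth → C#, giving C#aug.
C-sharp7: root C-sharp down a major sixth → E, giving E7.
G-sharp7: root G-sharp down a major sixth → B, giving B7.
A-sharp: root A-sharp down a major sixth → C#, giving C#.
Bsus4: root B down a major sixth → D, giving Dsus4.
C-sharp6: root C-sharp down a major sixth → E, giving E6.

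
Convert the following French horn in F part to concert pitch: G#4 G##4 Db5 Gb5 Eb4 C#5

The French horn in F sounds a perfect fifth below written, so transpose each written note down a perfect fifth.
G#4 → C#4
G##4 → C##4
Db5 → Gb4
Gb5 → Cb5
Eb4 → Ab3
C#5 → F#4

C#4 C##4 Gb4 Cb5 Ab3 F#4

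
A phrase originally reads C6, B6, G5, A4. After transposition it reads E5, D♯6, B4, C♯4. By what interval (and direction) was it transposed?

down a minor sixth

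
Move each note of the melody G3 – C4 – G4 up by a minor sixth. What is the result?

G3 → Eb4
C4 → Ab4
G4 → Eb5

Eb4 Ab4 Eb5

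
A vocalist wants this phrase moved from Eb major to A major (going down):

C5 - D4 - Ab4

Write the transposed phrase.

From Eb down to A is a diminished fifth; apply that to each pitch.
C5 → F#4
D4 → G#3
Ab4 → D4

F#4 G#3 D4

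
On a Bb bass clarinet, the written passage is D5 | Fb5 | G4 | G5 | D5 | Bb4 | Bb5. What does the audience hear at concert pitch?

C4 Ebb4 F3 F4 C4 Ab3 Ab4

Written C4 on the Bb bass clarinet sounds as Bb2, a major ninth lower; apply that shift to every note.
D5 gives C4
Fb5 gives Ebb4
G4 gives F3
G5 gives F4
D5 gives C4
Bb4 gives Ab3
Bb5 gives Ab4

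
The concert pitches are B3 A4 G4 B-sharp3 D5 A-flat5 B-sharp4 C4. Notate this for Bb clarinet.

C#4 B4 A4 C##4 E5 Bb5 C##5 D4

The Bb clarinet sounds a major second below written, so the written part must be a major second above concert — transpose each note up.
B3 becomes C#4
A4 becomes B4
G4 becomes A4
B#3 becomes C##4
D5 becomes E5
Ab5 becomes Bb5
B#4 becomes C##5
C4 becomes D4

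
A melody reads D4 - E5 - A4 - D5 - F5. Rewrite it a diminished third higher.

D4 becomes Fb4
E5 becomes Gb5
A4 becomes Cb5
D5 becomes Fb5
F5 becomes Abb5

Fb4 Gb5 Cb5 Fb5 Abb5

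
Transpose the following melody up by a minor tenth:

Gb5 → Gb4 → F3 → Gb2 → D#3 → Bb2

Bbb6 Bbb5 Ab4 Bbb3 F#4 Db4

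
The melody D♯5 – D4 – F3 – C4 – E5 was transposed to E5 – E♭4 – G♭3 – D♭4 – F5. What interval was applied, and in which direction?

up a minor second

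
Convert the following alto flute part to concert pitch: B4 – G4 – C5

Written C4 on the alto flute sounds as G3, a perfect fourth lower; apply that shift to every note.
B4 to F#4
G4 to D4
C5 to G4

F#4 D4 G4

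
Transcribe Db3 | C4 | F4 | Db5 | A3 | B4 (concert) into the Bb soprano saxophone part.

Written C4 sounds as Bb3 on the Bb soprano saxophone, so concert pitches are written a major second up.
Db3 → Eb3
C4 → D4
F4 → G4
Db5 → Eb5
A3 → B3
B4 → C#5

Eb3 D4 G4 Eb5 B3 C#5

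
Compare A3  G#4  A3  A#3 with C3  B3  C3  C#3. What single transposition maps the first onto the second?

down a major sixth

Take the first pair: A3 → C3. A to C spans 6 letter names, so the interval is some kind of sixth.
C3 to A3 is 9 semitones, which makes it a major sixth; the second version is lower, so the direction is down.
Checking another pair — A#3 → C#3 — gives the same interval.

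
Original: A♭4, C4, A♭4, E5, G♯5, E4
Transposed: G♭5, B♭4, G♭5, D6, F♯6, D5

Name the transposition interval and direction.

Take the first pair: Ab4 → Gb5. A to G spans 7 letter names, so the interval is some kind of seventh.
Ab4 to Gb5 is 10 semitones, which makes it a minor seventh; the second version is higher, so the direction is up.
Checking another pair — E4 → D5 — gives the same interval.

up a minor seventh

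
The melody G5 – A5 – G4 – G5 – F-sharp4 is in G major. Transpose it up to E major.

From G up to E is a major sixth; apply that to each pitch.
G5 to E6
A5 to F#6
G4 to E5
G5 to E6
F#4 to D#5

E6 F#6 E5 E6 D#5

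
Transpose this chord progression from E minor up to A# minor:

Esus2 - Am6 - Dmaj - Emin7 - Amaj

E minor up to A# minor is an augmented fourth; each chord root moves by that interval while the quality stays the same.
Esus2: root E up an augmented fourth → A#, giving A#sus2.
Am6: root A up an augmented fourth → D#, giving D#m6.
Dmaj: root D up an augmented fourth → G#, giving G#maj.
Emin7: root E up an augmented fourth → A#, giving A#min7.
Amaj: root A up an augmented fourth → D#, giving D#maj.

A#sus2 D#m6 G#maj A#min7 D#maj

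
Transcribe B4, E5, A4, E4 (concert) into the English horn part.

F#5 B5 E5 B4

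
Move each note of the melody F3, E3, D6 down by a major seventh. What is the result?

Gb2 F2 Eb5

F3 to Gb2
E3 to F2
D6 to Eb5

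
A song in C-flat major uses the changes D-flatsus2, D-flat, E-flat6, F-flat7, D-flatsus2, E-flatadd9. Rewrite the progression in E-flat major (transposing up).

Fsus2 F G6 Ab7 Fsus2 Gadd9

C-flat major up to E-flat major is a major third; each chord root moves by that interval while the quality stays the same.
D-flatsus2: root D-flat up a major third → F, giving Fsus2.
D-flat: root D-flat up a major third → F, giving F.
E-flat6: root E-flat up a major third → G, giving G6.
F-flat7: root F-flat up a major third → Ab, giving Ab7.
D-flatsus2: root D-flat up a major third → F, giving Fsus2.
E-flatadd9: root E-flat up a major third → G, giving Gadd9.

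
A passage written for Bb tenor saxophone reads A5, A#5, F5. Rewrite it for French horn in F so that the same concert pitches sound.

D5 D#5 Bb4

First find concert pitch: the Bb tenor saxophone sounds a major ninth below written, so A5 A#5 F5 sounds G4 G#4 Eb4.
Then write for French horn in F: it sounds a perfect fifth below written, so the part must be a perfect fifth above concert.
G4 → D5
G#4 → D#5
Eb4 → Bb4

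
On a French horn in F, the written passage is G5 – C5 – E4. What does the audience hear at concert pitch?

C5 F4 A3

The French horn in F sounds a perfect fifth below written, so transpose each written note down a perfect fifth.
G5 to C5
C5 to F4
E4 to A3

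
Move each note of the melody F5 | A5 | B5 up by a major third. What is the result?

A5 C#6 D#6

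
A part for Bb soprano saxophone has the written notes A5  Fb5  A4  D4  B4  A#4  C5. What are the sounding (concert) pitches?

G5 Ebb5 G4 C4 A4 G#4 Bb4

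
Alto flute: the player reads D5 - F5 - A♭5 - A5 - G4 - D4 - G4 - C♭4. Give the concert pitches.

Written C4 on the alto flute sounds as G3, a perfect fourth lower; apply that shift to every note.
D5 -> A4
F5 -> C5
Ab5 -> Eb5
A5 -> E5
G4 -> D4
D4 -> A3
G4 -> D4
Cb4 -> Gb3

A4 C5 Eb5 E5 D4 A3 D4 Gb3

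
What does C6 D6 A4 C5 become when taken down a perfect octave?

C6 down a perfect octave is C5.
D6: an octave down reaches D, and 12 semitones makes it D5.
A perfect octave down from A4 gives A3.
A perfect octave down from C5 gives C4.

C5 D5 A3 C4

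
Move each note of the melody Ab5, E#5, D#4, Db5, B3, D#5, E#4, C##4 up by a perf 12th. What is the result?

Eb7 B#6 A#5 Ab6 F#5 A#6 B#5 G##5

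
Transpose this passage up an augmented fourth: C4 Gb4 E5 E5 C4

F#4 C5 A#5 A#5 F#4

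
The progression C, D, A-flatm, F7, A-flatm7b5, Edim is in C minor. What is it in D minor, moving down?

D E Bbm G7 Bbm7b5 F#dim

C minor down to D minor is a minor seventh; each chord root moves by that interval while the quality stays the same.
C: root C down a minor seventh → D, giving D.
D: root D down a minor seventh → E, giving E.
A-flatm: root A-flat down a minor seventh → Bb, giving Bbm.
F7: root F down a minor seventh → G, giving G7.
A-flatm7b5: root A-flat down a minor seventh → Bb, giving Bbm7b5.
Edim: root E down a minor seventh → F#, giving F#dim.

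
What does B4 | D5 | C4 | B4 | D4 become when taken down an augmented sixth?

Db4 Fb4 Ebb3 Db4 Fb3

B4: a sixth down reaches D, and 10 semitones makes it Db4.
D5 down an augmented sixth is Fb4.
An augmented sixth down from C4 gives Ebb3.
B4 down an augmented sixth is Db4.
D4 down an augmented sixth is Fb3.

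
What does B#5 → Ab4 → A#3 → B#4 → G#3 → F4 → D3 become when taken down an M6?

B#5: a sixth down reaches D, and 9 semitones makes it D#5.
Ab4 down a major sixth is Cb4.
A#3 down a major sixth is C#3.
B#4 down a major sixth is D#4.
G#3 down a major sixth is B2.
F4 down a major sixth is Ab3.
D3: a sixth down reaches F, and 9 semitones makes it F2.

D#5 Cb4 C#3 D#4 B2 Ab3 F2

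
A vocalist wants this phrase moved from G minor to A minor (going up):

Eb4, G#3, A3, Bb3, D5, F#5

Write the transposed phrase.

F4 A#3 B3 C4 E5 G#5

G minor to A minor up is a major second, so every note moves up by that interval.
Eb4 to F4
G#3 to A#3
A3 to B3
Bb3 to C4
D5 to E5
F#5 to G#5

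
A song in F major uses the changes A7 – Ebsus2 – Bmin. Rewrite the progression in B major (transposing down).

F major down to B major is a diminished fifth; each chord root moves by that interval while the quality stays the same.
A7: root A down a diminished fifth → D#, giving D#7.
Ebsus2: root Eb down a diminished fifth → A, giving Asus2.
Bmin: root B down a diminished fifth → E#, giving E#min.

D#7 Asus2 E#min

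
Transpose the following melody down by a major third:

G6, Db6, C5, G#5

Eb6 Bbb5 Ab4 E5

A major third down from G6 gives Eb6.
A major third down from Db6 gives Bbb5.
C5 down a major third is Ab4.
G#5: a third down reaches E, and 4 semitones makes it E5.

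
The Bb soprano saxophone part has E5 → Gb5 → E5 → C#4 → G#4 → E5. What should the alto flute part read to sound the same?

First find concert pitch: the Bb soprano saxophone sounds a major second below written, so E5 Gb5 E5 C#4 G#4 E5 sounds D5 Fb5 D5 B3 F#4 D5.
Then write for alto flute: it sounds a perfect fourth below written, so the part must be a perfect fourth above concert.
D5 → G5
Fb5 → Bbb5
D5 → G5
B3 → E4
F#4 → B4
D5 → G5

G5 Bbb5 G5 E4 B4 G5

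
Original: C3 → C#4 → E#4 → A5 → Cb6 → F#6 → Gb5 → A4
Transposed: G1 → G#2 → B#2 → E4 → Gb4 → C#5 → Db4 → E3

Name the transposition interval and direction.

down a perfect eleventh

Take the first pair: C3 → G1. C to G spans 11 letter names, so the interval is some kind of eleventh.
G1 to C3 is 17 semitones, which makes it a perfect eleventh; the second version is lower, so the direction is down.
Checking another pair — A4 → E3 — gives the same interval.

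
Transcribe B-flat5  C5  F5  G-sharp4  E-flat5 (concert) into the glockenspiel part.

Written C4 sounds as C6 on the glockenspiel, so concert pitches are written a perfect fifteenth down.
Bb5 -> Bb3
C5 -> C3
F5 -> F3
G#4 -> G#2
Eb5 -> Eb3

Bb3 C3 F3 G#2 Eb3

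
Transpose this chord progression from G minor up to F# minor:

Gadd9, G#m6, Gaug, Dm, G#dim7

F#add9 F##m6 F#aug C#m F##dim7

G minor up to F# minor is a major seventh; each chord root moves by that interval while the quality stays the same.
Gadd9: root G up a major seventh → F#, giving F#add9.
G#m6: root G# up a major seventh → F##, giving F##m6.
Gaug: root G up a major seventh → F#, giving F#aug.
Dm: root D up a major seventh → C#, giving C#m.
G#dim7: root G# up a major seventh → F##, giving F##dim7.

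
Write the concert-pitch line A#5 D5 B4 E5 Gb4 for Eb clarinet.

F##5 B4 G#4 C#5 Eb4

The Eb clarinet sounds a minor third above written, so the written part must be a minor third below concert — transpose each note down.
A#5 to F##5
D5 to B4
B4 to G#4
E5 to C#5
Gb4 to Eb4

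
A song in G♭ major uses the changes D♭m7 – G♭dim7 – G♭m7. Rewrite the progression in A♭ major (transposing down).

G♭ major down to A♭ major is a minor seventh; each chord root moves by that interval while the quality stays the same.
D♭m7: root D♭ down a minor seventh → Eb, giving Ebm7.
G♭dim7: root G♭ down a minor seventh → Ab, giving Abdim7.
G♭m7: root G♭ down a minor seventh → Ab, giving Abm7.

Ebm7 Abdim7 Abm7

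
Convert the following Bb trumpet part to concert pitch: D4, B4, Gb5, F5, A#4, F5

C4 A4 Fb5 Eb5 G#4 Eb5

The Bb trumpet sounds a major second below written, so transpose each written note down a major second.
D4 -> C4
B4 -> A4
Gb5 -> Fb5
F5 -> Eb5
A#4 -> G#4
F5 -> Eb5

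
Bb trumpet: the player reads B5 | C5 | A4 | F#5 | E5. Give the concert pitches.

A5 Bb4 G4 E5 D5

Written C4 on the Bb trumpet sounds as Bb3, a major second lower; apply that shift to every note.
B5 to A5
C5 to Bb4
A4 to G4
F#5 to E5
E5 to D5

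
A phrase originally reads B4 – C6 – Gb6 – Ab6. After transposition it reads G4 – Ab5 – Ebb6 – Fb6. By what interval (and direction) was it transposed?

down a major third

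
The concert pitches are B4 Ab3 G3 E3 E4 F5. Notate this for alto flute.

E5 Db4 C4 A3 A4 Bb5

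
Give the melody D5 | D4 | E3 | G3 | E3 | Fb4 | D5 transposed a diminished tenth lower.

D5 gives B#3
D4 gives B#2
E3 gives C##2
G3 gives E#2
E3 gives C##2
Fb4 gives D3
D5 gives B#3

B#3 B#2 C##2 E#2 C##2 D3 B#3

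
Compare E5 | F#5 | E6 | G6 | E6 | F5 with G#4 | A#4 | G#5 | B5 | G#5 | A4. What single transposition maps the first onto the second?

down a minor sixth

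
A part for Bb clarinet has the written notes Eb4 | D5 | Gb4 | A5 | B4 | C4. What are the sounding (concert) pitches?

Db4 C5 Fb4 G5 A4 Bb3

The Bb clarinet sounds a major second below written, so transpose each written note down a major second.
Eb4 -> Db4
D5 -> C5
Gb4 -> Fb4
A5 -> G5
B4 -> A4
C4 -> Bb3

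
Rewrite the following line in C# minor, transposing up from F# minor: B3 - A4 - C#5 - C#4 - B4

F#4 E5 G#5 G#4 F#5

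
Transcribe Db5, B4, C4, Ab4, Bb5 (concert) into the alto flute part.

Gb5 E5 F4 Db5 Eb6

The alto flute sounds a perfect fourth below written, so the written part must be a perfect fourth above concert — transpose each note up.
Db5 becomes Gb5
B4 becomes E5
C4 becomes F4
Ab4 becomes Db5
Bb5 becomes Eb6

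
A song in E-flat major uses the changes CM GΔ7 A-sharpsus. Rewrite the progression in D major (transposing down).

E-flat major down to D major is a minor second; each chord root moves by that interval while the quality stays the same.
CM: root C down a minor second → B, giving BM.
GΔ7: root G down a minor second → F#, giving F#Δ7.
A-sharpsus: root A-sharp down a minor second → G##, giving G##sus.

BM F#Δ7 G##sus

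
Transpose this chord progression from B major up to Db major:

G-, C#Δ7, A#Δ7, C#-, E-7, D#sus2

B major up to Db major is a diminished third; each chord root moves by that interval while the quality stays the same.
G-: root G up a diminished third → Bbb, giving Bbb-.
C#Δ7: root C# up a diminished third → Eb, giving EbΔ7.
A#Δ7: root A# up a diminished third → C, giving CΔ7.
C#-: root C# up a diminished third → Eb, giving Eb-.
E-7: root E up a diminished third → Gb, giving Gb-7.
D#sus2: root D# up a diminished third → F, giving Fsus2.

Bbb- EbΔ7 CΔ7 Eb- Gb-7 Fsus2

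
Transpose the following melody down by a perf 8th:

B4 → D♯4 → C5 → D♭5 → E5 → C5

A perfect octave down from B4 gives B3.
A perfect octave down from D#4 gives D#3.
A perfect octave down from C5 gives C4.
Db5 down a perfect octave is Db4.
A perfect octave down from E5 gives E4.
A perfect octave down from C5 gives C4.

B3 D#3 C4 Db4 E4 C4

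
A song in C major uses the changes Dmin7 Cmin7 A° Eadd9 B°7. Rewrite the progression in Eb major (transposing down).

Fmin7 Ebmin7 C° Gadd9 D°7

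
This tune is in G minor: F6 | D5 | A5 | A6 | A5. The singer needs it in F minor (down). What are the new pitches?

Eb6 C5 G5 G6 G5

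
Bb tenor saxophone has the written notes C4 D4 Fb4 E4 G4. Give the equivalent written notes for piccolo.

Bb1 C2 Ebb2 D2 F2

First find concert pitch: the Bb tenor saxophone sounds a major ninth below written, so C4 D4 Fb4 E4 G4 sounds Bb2 C3 Ebb3 D3 F3.
Then write for piccolo: it sounds a perfect octave above written, so the part must be a perfect octave below concert.
Bb2 → Bb1
C3 → C2
Ebb3 → Ebb2
D3 → D2
F3 → F2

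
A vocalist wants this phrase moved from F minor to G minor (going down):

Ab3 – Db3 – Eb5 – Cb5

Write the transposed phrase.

F minor to G minor down is a minor seventh, so every note moves down by that interval.
Ab3 gives Bb2
Db3 gives Eb2
Eb5 gives F4
Cb5 gives Db4

Bb2 Eb2 F4 Db4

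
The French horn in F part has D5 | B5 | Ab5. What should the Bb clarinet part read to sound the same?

A4 F#5 Eb5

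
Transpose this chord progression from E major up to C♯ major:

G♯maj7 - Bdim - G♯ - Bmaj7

E#maj7 G#dim E# G#maj7

E major up to C♯ major is a major sixth; each chord root moves by that interval while the quality stays the same.
G♯maj7: root G♯ up a major sixth → E#, giving E#maj7.
Bdim: root B up a major sixth → G#, giving G#dim.
G♯: root G♯ up a major sixth → E#, giving E#.
Bmaj7: root B up a major sixth → G#, giving G#maj7.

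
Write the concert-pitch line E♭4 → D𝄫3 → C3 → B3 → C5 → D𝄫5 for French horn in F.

Bb4 Abb3 G3 F#4 G5 Abb5

The French horn in F sounds a perfect fifth below written, so the written part must be a perfect fifth above concert — transpose each note up.
Eb4 -> Bb4
Dbb3 -> Abb3
C3 -> G3
B3 -> F#4
C5 -> G5
Dbb5 -> Abb5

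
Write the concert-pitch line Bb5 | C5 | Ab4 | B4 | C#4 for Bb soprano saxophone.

C6 D5 Bb4 C#5 D#4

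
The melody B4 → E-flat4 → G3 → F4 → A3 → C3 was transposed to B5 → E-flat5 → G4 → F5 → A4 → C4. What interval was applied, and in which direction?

Take the first pair: B4 → B5. B to B spans 8 letter names, so the interval is some kind of octave.
B4 to B5 is 12 semitones, which makes it a perfect octave; the second version is higher, so the direction is up.
Checking another pair — C3 → C4 — gives the same interval.

up a perfect octave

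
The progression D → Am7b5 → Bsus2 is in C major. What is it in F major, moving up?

C major up to F major is a perfect fourth; each chord root moves by that interval while the quality stays the same.
D: root D up a perfect fourth → G, giving G.
Am7b5: root A up a perfect fourth → D, giving Dm7b5.
Bsus2: root B up a perfect fourth → E, giving Esus2.

G Dm7b5 Esus2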